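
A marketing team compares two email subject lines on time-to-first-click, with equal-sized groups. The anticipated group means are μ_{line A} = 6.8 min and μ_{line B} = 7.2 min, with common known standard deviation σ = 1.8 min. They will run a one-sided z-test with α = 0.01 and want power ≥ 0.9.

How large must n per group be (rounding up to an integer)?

Standardized effect: d = |μ_{line A} − μ_{line B}| / σ = |6.8 − 7.2| / 1.8 = 0.2222
Set Φ(δ − 2.326) = 0.9; then δ − 2.326 = Φ⁻¹(0.9) = 1.282, giving δ = 3.608.
δ = d·√(n/2) ⇒ n = 2(δ/d)² = 2 × (3.608 / 0.2222)² = 527.19.
Rounding up, n = 528 per group.

n = 528 per group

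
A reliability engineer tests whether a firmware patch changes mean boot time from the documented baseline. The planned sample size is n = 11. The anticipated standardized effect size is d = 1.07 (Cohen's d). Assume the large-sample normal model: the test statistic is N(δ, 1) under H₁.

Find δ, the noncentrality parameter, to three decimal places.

δ ≈ 3.549

δ = d·√n = 1.07 × √11 = 3.5488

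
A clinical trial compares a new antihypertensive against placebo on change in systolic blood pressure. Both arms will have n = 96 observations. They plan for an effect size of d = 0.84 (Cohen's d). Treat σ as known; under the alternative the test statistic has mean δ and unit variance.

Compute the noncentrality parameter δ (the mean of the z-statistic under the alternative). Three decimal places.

δ = d·√(n/2) = 0.84 × √(96/2) = 5.8197

δ ≈ 5.820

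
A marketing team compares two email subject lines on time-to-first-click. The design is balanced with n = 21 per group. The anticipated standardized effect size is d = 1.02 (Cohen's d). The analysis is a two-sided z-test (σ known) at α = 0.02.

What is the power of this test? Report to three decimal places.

Power ≈ 0.836

Noncentrality parameter: λ = d·√(n/2) = 1.02 × √(21/2) = 3.3052
Critical value for a two-sided test at α = 0.02: z_{α/2} = 2.326.
Power = Φ(λ − 2.326) + Φ(−λ − 2.326) = Φ(0.979) + Φ(-5.632) = 0.8362 + 0.0000 = 0.8362.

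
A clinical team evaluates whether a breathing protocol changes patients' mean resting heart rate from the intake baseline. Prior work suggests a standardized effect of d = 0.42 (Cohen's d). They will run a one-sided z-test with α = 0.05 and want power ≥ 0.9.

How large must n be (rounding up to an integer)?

n = 49

Set Φ(δ − 1.645) = 0.9; then δ − 1.645 = Φ⁻¹(0.9) = 1.282, giving δ = 2.926.
δ = d·√n ⇒ n = (δ/d)² = (2.926 / 0.42)² = 48.55.
Round up to the next whole unit.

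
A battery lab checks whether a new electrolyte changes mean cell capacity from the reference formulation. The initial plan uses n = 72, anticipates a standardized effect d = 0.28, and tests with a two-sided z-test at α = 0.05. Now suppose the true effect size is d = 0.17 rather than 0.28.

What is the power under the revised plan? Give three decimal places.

With d = 0.17: δ = d·√n = 0.17 × √72 = 1.4425. Critical value z_{0.025} = 1.960.
Revised power = Φ(δ − 1.960) + Φ(−δ − 1.960) = Φ(-0.517) + Φ(-3.402) = 0.3024 + 0.0003 = 0.3027.

Power ≈ 0.303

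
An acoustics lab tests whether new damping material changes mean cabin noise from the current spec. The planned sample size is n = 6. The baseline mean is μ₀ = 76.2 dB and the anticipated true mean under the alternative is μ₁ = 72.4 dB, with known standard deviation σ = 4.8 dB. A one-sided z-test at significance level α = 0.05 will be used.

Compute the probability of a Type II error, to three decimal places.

Standardized effect: d = |μ₁ − μ₀| / σ = |72.4 − 76.2| / 4.8 = 0.7917
Noncentrality parameter: δ = d·√n = 0.7917 × √6 = 1.9392
One-sided α = 0.05 → critical value z_{0.05} = 1.645.
Power = Φ(δ − 1.645) = Φ(0.294) = 0.6157.
Type II error: β = 1 − power = 1 − 0.6157 = 0.3843.

β ≈ 0.384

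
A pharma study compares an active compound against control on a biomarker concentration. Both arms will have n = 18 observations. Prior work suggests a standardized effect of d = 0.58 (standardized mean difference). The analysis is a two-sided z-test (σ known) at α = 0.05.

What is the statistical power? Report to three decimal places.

Noncentrality parameter: δ = d·√(n/2) = 0.58 × √(18/2) = 1.7400
Two-sided α = 0.05 → critical value z_{0.025} = 1.960.
Power = Φ(δ − 1.960) + Φ(−δ − 1.960) = Φ(-0.220) + Φ(-3.700) = 0.4129 + 0.0001 = 0.4131.

Power ≈ 0.413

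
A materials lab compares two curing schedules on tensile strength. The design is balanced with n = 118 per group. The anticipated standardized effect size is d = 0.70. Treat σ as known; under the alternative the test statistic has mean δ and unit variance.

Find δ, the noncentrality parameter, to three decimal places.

δ ≈ 5.377

δ = d·√(n/2) = 0.70 × √(118/2) = 5.3768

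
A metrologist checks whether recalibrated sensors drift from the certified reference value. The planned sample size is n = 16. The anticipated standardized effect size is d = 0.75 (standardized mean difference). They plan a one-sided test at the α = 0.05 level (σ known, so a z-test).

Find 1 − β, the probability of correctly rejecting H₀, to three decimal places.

Power ≈ 0.912

Noncentrality parameter: δ = d·√n = 0.75 × √16 = 3.0000
Critical value for a one-sided test at α = 0.05: z_α = 1.645.
Power = P(Z > 1.645 − δ) = Φ(1.355) = 0.9123.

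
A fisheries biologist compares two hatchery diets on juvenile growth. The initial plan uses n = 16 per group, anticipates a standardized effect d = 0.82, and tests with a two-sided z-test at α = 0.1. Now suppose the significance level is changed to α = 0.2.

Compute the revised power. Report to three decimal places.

δ = d·√(n/2) = 0.82 × √(16/2) = 2.3193 (unchanged). New critical value: z_{0.1} = 1.282.
Revised power = Φ(δ − 1.282) + Φ(−δ − 1.282) = Φ(1.038) + Φ(-3.601) = 0.8503 + 0.0002 = 0.8505.

Power ≈ 0.850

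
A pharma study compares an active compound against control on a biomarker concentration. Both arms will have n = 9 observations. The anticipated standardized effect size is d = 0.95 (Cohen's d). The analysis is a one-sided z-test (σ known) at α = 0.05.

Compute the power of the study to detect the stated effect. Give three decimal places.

Noncentrality parameter: δ = d·√(n/2) = 0.95 × √(9/2) = 2.0153
Critical value for a one-sided test at α = 0.05: z_α = 1.645.
Power = Φ(δ − 1.645) = Φ(0.370) = 0.6445.

Power ≈ 0.644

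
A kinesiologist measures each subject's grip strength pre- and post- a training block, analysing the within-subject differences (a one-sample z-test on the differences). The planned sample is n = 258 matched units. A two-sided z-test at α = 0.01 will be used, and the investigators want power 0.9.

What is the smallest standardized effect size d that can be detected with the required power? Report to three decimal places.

Required noncentrality: δ = z_{0.005} + z_{0.10} = 2.576 + 1.282 = 3.857.
(Lower-tail contribution to power is negligible for δ > 0.)
δ = d·√n ⇒ d = δ/√n = 3.857/√258 = 0.2402.

d ≈ 0.240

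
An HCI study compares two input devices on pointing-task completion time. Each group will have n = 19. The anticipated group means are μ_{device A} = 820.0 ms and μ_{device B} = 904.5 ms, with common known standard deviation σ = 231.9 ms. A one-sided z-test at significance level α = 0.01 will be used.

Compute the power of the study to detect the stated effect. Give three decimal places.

Power ≈ 0.114

Standardized effect: d = |μ_{device A} − μ_{device B}| / σ = |820.0 − 904.5| / 231.9 = 0.3644
Noncentrality parameter: δ = d·√(n/2) = 0.3644 × √(19/2) = 1.1231
Critical value for a one-sided test at α = 0.01: z_α = 2.326.
Power = Φ(δ − 2.326) = Φ(-1.203) = 0.1144.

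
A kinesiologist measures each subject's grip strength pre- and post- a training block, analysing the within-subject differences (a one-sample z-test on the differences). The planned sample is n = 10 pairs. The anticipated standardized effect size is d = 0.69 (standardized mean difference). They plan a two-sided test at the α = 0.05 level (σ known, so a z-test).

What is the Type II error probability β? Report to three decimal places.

Noncentrality parameter: δ = d·√n = 0.69 × √10 = 2.1820
Critical value for a two-sided test at α = 0.05: z_{α/2} = 1.960.
Power = Φ(δ − 1.960) + Φ(−δ − 1.960) = Φ(0.222) + Φ(-4.142) = 0.5878 + 0.0000 = 0.5879.
Type II error: β = 1 − power = 1 − 0.5879 = 0.4121.

β ≈ 0.412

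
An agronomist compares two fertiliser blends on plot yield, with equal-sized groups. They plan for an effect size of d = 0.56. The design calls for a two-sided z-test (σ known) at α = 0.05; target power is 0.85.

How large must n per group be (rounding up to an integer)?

Set Φ(δ − 1.960) = 0.85; then δ − 1.960 = Φ⁻¹(0.85) = 1.036, giving δ = 2.996.
(For δ > 0 the lower-tail rejection region contributes negligibly to power, so the one-term inversion is standard.)
δ = d·√(n/2) ⇒ n = 2(δ/d)² = 2 × (2.996 / 0.56)² = 57.26.
Round up to the next whole unit.

n = 58 per group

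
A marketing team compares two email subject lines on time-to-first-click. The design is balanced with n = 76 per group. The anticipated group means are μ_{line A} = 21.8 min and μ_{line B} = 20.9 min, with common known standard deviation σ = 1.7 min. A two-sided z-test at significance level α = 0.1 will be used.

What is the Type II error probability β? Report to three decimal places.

Standardized effect: d = |μ_{line A} − μ_{line B}| / σ = |21.8 − 20.9| / 1.7 = 0.5294
Noncentrality parameter: δ = d·√(n/2) = 0.5294 × √(76/2) = 3.2635
Critical value for a two-sided test at α = 0.1: z_{α/2} = 1.645.
Power = Φ(δ − 1.645) + Φ(−δ − 1.645) = Φ(1.619) + Φ(-4.908) = 0.9472 + 0.0000 = 0.9472.
Type II error: β = 1 − power = 1 − 0.9472 = 0.0528.

β ≈ 0.053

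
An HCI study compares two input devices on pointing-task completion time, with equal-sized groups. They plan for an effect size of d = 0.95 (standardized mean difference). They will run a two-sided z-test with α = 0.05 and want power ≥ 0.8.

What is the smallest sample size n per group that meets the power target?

n = 18 per group

For power 0.8 need Φ(δ − z_{0.025}) = 0.8, so δ = z_{0.025} + z_{0.20} = 1.960 + 0.842 = 2.802.
(Ignoring the negligible lower-tail rejection probability gives the usual closed-form inversion.)
δ = d·√(n/2) ⇒ n = 2(δ/d)² = 2 × (2.802 / 0.95)² = 17.39.
Round up to the next whole unit.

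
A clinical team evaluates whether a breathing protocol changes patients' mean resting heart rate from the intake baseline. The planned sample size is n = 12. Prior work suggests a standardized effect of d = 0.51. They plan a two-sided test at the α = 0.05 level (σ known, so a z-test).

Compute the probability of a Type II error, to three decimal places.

Noncentrality parameter: δ = d·√n = 0.51 × √12 = 1.7667
Critical value for a two-sided test at α = 0.05: z_{α/2} = 1.960.
Power = Φ(δ − 1.960) + Φ(−δ − 1.960) = Φ(-0.193) + Φ(-3.727) = 0.4234 + 0.0001 = 0.4235.
Type II error: β = 1 − power = 1 − 0.4235 = 0.5765.

β ≈ 0.577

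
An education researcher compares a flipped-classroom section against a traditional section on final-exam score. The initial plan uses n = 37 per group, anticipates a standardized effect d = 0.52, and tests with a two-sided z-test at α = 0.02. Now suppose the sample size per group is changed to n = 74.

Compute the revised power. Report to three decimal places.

With n = 74 per group: δ = d·√(n/2) = 0.52 × √(74/2) = 3.1630. Critical value z_{0.01} = 2.326.
Revised power = Φ(δ − 2.326) + Φ(−δ − 2.326) = Φ(0.837) + Φ(-5.489) = 0.7986 + 0.0000 = 0.7986.

Power ≈ 0.799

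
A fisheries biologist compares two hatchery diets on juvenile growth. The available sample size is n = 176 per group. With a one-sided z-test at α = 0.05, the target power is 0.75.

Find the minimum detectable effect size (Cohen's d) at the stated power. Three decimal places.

Need Φ(δ − 1.645) = 0.75, so δ = 1.645 + 0.674 = 2.319.
δ = d·√(n/2) ⇒ d = δ/√(n/2) = 2.319/√(176/2) = 0.2472.

d ≈ 0.247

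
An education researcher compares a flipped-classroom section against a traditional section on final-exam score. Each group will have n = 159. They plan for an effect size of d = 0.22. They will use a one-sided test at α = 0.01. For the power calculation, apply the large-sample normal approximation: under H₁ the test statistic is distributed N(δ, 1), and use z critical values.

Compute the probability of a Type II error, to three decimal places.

β ≈ 0.642

Noncentrality parameter: δ = d·√(n/2) = 0.22 × √(159/2) = 1.9616
Critical value for a one-sided test at α = 0.01: z_α = 2.326.
Power = Φ(δ − 2.326) = Φ(-0.365) = 0.3576.
Type II error: β = 1 − power = 1 − 0.3576 = 0.6424.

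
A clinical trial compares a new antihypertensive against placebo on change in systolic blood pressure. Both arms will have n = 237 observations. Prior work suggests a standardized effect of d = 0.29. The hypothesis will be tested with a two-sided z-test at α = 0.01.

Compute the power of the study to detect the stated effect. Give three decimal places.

Power ≈ 0.719

Noncentrality parameter: δ = d·√(n/2) = 0.29 × √(237/2) = 3.1569
Two-sided α = 0.01 → critical value z_{0.005} = 2.576.
Power = Φ(δ − 2.576) + Φ(−δ − 2.576) = Φ(0.581) + Φ(-5.733) = 0.7194 + 0.0000 = 0.7194.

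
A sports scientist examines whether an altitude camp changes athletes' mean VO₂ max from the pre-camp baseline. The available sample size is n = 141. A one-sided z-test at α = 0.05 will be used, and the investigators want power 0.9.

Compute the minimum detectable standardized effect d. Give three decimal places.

d ≈ 0.246

Need Φ(δ − 1.645) = 0.9, so δ = 1.645 + 1.282 = 2.926.
δ = d·√n ⇒ d = δ/√n = 2.926/√141 = 0.2464.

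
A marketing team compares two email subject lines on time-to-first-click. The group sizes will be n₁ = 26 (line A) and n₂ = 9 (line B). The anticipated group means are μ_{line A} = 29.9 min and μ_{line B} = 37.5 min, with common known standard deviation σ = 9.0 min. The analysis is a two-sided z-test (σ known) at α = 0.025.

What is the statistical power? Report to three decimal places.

Power ≈ 0.477

Standardized effect: d = |μ_{line A} − μ_{line B}| / σ = |29.9 − 37.5| / 9.0 = 0.8444
Noncentrality parameter: δ = d / √(1/n₁ + 1/n₂) = 0.8444 / √(1/26 + 1/9) = 2.1835
Critical value for a two-sided test at α = 0.025: z_{α/2} = 2.241.
Power = Φ(δ − 2.241) + Φ(−δ − 2.241) = Φ(-0.058) + Φ(-4.425) = 0.4769 + 0.0000 = 0.4769.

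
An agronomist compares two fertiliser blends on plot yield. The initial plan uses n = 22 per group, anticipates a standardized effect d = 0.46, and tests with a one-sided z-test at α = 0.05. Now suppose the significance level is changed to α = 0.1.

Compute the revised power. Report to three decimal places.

Power ≈ 0.596

δ = d·√(n/2) = 0.46 × √(22/2) = 1.5256 (unchanged). New critical value: z_{0.1} = 1.282.
Revised power = P(Z > 1.282 − δ) = Φ(0.244) = 0.5964.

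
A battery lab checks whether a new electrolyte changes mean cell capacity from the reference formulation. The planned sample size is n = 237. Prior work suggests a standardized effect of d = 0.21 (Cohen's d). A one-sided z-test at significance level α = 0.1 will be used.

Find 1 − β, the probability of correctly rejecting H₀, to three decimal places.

Noncentrality parameter: δ = d·√n = 0.21 × √237 = 3.2329
Critical value for a one-sided test at α = 0.1: z_α = 1.282.
Power = P(Z > 1.282 − δ) = Φ(1.951) = 0.9745.

Power ≈ 0.974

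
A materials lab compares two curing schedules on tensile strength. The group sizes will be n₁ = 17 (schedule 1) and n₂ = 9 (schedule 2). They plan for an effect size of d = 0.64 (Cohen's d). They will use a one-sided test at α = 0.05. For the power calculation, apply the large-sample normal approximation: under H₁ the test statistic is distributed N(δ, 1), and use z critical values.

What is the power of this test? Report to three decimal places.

Power ≈ 0.463

Noncentrality parameter: δ = d / √(1/n₁ + 1/n₂) = 0.64 / √(1/17 + 1/9) = 1.5525
Critical value for a one-sided test at α = 0.05: z_α = 1.645.
Power = P(Z > 1.645 − δ) = Φ(-0.092) = 0.4632.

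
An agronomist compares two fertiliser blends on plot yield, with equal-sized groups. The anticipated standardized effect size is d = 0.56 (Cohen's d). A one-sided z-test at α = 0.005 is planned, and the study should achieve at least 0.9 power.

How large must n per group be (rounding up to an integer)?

Set Φ(δ − 2.576) = 0.9; then δ − 2.576 = Φ⁻¹(0.9) = 1.282, giving δ = 3.857.
δ = d·√(n/2) ⇒ n = 2(δ/d)² = 2 × (3.857 / 0.56)² = 94.89.
Rounding up, n = 95 per group.

n = 95 per group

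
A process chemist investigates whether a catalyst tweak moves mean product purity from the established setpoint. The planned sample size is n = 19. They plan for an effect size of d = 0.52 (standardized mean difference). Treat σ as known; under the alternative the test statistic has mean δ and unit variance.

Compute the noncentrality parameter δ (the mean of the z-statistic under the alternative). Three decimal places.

δ ≈ 2.267

δ = d·√n = 0.52 × √19 = 2.2666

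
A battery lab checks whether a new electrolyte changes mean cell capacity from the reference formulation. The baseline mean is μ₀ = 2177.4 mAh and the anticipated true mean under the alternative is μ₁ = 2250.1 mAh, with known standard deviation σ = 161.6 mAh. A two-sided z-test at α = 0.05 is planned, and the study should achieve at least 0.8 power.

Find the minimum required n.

n = 39

Standardized effect: d = |μ₁ − μ₀| / σ = |2250.1 − 2177.4| / 161.6 = 0.4499
For power 0.8 need Φ(δ − z_{0.025}) = 0.8, so δ = z_{0.025} + z_{0.20} = 1.960 + 0.842 = 2.802.
(Ignoring the negligible lower-tail rejection probability gives the usual closed-form inversion.)
δ = d·√n ⇒ n = (δ/d)² = (2.802 / 0.4499)² = 38.78.
Rounding up, n = 39.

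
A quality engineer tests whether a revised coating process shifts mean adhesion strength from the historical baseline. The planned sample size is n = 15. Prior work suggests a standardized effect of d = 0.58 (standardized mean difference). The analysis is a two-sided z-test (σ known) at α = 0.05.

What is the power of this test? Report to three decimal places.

Power ≈ 0.613

Noncentrality parameter: δ = d·√n = 0.58 × √15 = 2.2463
Critical value for a two-sided test at α = 0.05: z_{α/2} = 1.960.
Power = Φ(δ − 1.960) + Φ(−δ − 1.960) = Φ(0.286) + Φ(-4.206) = 0.6127 + 0.0000 = 0.6127.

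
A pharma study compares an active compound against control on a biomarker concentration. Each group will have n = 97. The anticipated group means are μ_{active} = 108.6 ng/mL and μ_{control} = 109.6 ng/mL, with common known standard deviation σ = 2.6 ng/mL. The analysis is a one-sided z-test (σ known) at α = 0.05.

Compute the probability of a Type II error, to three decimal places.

Standardized effect: d = |μ_{active} − μ_{control}| / σ = |108.6 − 109.6| / 2.6 = 0.3846
Noncentrality parameter: δ = d·√(n/2) = 0.3846 × √(97/2) = 2.6785
One-sided α = 0.05 → critical value z_{0.05} = 1.645.
Power = Φ(δ − 1.645) = Φ(1.034) = 0.8494.
Type II error: β = 1 − power = 1 − 0.8494 = 0.1506.

β ≈ 0.151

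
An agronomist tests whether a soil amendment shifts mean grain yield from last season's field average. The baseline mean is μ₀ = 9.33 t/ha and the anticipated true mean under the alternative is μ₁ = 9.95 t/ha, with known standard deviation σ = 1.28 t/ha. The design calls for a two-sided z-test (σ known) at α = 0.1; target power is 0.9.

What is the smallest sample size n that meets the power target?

n = 37

Standardized effect: d = |μ₁ − μ₀| / σ = |9.95 − 9.33| / 1.28 = 0.4844
For power 0.9 need Φ(δ − z_{0.05}) = 0.9, so δ = z_{0.05} + z_{0.10} = 1.645 + 1.282 = 2.926.
(The Φ(−δ − z_{α/2}) term is vanishingly small for δ > 0 and is dropped in the standard sample-size formula.)
δ = d·√n ⇒ n = (δ/d)² = (2.926 / 0.4844)² = 36.50.
Rounding up, n = 37.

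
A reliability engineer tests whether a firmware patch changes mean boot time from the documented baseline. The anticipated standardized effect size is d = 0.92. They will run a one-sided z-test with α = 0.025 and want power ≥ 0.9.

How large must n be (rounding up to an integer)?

n = 13

Set Φ(δ − 1.960) = 0.9; then δ − 1.960 = Φ⁻¹(0.9) = 1.282, giving δ = 3.242.
δ = d·√n ⇒ n = (δ/d)² = (3.242 / 0.92)² = 12.41.
Round up to the next whole unit.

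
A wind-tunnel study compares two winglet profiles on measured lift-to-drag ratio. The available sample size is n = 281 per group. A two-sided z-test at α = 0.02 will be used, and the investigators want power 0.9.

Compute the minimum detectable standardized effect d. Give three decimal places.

d ≈ 0.304

Required noncentrality: δ = z_{0.01} + z_{0.10} = 2.326 + 1.282 = 3.608.
(Lower-tail contribution to power is negligible for δ > 0.)
δ = d·√(n/2) ⇒ d = δ/√(n/2) = 3.608/√(281/2) = 0.3044.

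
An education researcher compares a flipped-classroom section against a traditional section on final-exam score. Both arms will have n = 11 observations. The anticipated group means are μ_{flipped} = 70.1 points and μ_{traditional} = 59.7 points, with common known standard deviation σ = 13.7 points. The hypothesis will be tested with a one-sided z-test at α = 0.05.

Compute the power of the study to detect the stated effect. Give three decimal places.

Standardized effect: d = |μ_{flipped} − μ_{traditional}| / σ = |70.1 − 59.7| / 13.7 = 0.7591
Noncentrality parameter: δ = d·√(n/2) = 0.7591 × √(11/2) = 1.7803
One-sided α = 0.05 → critical value z_{0.05} = 1.645.
Power = Φ(δ − 1.645) = Φ(0.135) = 0.5539.

Power ≈ 0.554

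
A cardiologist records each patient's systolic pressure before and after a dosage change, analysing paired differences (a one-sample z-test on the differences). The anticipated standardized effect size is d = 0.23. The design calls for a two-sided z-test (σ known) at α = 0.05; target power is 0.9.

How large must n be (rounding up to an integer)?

Set Φ(δ − 1.960) = 0.9; then δ − 1.960 = Φ⁻¹(0.9) = 1.282, giving δ = 3.242.
(The Φ(−δ − z_{α/2}) term is vanishingly small for δ > 0 and is dropped in the standard sample-size formula.)
δ = d·√n ⇒ n = (δ/d)² = (3.242 / 0.23)² = 198.63.
Round up to the next whole unit.

n = 199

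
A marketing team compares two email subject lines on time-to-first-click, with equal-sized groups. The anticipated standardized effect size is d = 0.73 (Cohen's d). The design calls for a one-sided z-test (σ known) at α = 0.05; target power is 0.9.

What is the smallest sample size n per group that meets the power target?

For power 0.9 need Φ(δ − z_{0.05}) = 0.9, so δ = z_{0.05} + z_{0.10} = 1.645 + 1.282 = 2.926.
δ = d·√(n/2) ⇒ n = 2(δ/d)² = 2 × (2.926 / 0.73)² = 32.14.
Round up to the next whole unit.

n = 33 per group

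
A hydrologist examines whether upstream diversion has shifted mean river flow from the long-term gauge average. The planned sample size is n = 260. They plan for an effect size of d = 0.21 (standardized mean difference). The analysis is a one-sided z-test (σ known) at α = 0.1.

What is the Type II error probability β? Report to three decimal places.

β ≈ 0.018

Noncentrality parameter: δ = d·√n = 0.21 × √260 = 3.3861
Critical value for a one-sided test at α = 0.1: z_α = 1.282.
Power = P(Z > 1.282 − δ) = Φ(2.105) = 0.9823.
Type II error: β = 1 − power = 1 − 0.9823 = 0.0177.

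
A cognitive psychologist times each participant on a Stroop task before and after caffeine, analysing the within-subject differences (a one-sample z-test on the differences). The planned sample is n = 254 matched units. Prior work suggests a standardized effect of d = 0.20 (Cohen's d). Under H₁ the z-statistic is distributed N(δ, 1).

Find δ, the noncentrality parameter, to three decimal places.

δ ≈ 3.187

The noncentrality parameter scales effect size by the design's sample-size factor: δ = d·√n = 0.20 × √254 = 3.1875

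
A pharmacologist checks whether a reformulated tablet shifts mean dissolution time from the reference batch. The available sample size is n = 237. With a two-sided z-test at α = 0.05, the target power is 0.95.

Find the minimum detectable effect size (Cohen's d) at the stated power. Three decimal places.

Need Φ(δ − 1.960) = 0.95, so δ = 1.960 + 1.645 = 3.605.
(The second rejection-region term Φ(−δ − z_{α/2}) is negligible and dropped.)
δ = d·√n ⇒ d = δ/√n = 3.605/√237 = 0.2342.

d ≈ 0.234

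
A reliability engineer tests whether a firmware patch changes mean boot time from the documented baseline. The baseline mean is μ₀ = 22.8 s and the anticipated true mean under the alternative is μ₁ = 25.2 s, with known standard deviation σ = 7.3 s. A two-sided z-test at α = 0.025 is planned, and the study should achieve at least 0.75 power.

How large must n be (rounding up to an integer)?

n = 79

Standardized effect: d = |μ₁ − μ₀| / σ = |25.2 − 22.8| / 7.3 = 0.3288
Set Φ(δ − 2.241) = 0.75; then δ − 2.241 = Φ⁻¹(0.75) = 0.674, giving δ = 2.916.
(Ignoring the negligible lower-tail rejection probability gives the usual closed-form inversion.)
δ = d·√n ⇒ n = (δ/d)² = (2.916 / 0.3288)² = 78.66.
Rounding up, n = 79.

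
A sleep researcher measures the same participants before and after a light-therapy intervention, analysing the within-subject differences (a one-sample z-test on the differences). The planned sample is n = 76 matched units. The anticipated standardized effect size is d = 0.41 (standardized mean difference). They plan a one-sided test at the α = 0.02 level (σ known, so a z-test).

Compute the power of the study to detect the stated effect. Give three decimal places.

Power ≈ 0.936

Noncentrality parameter: δ = d·√n = 0.41 × √76 = 3.5743
Critical value for a one-sided test at α = 0.02: z_α = 2.054.
Power = P(Z > 2.054 − δ) = Φ(1.521) = 0.9358.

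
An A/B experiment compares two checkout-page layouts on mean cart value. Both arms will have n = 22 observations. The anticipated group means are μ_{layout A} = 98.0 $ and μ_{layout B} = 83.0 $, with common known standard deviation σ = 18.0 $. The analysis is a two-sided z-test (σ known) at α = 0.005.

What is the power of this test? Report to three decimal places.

Power ≈ 0.483

Standardized effect: d = |μ_{layout A} − μ_{layout B}| / σ = |98.0 − 83.0| / 18.0 = 0.8333
Noncentrality parameter: δ = d·√(n/2) = 0.8333 × √(22/2) = 2.7639
Critical value for a two-sided test at α = 0.005: z_{α/2} = 2.807.
Power = Φ(δ − 2.807) + Φ(−δ − 2.807) = Φ(-0.043) + Φ(-5.571) = 0.4828 + 0.0000 = 0.4828.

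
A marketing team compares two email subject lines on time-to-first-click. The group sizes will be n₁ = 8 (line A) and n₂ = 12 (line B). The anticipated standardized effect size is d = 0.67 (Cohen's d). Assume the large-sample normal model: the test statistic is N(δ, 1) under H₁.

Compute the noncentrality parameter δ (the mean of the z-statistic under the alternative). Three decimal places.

δ ≈ 1.468

The noncentrality parameter scales effect size by the design's sample-size factor: δ = d / √(1/n₁ + 1/n₂) = 0.67 / √(1/8 + 1/12) = 1.4679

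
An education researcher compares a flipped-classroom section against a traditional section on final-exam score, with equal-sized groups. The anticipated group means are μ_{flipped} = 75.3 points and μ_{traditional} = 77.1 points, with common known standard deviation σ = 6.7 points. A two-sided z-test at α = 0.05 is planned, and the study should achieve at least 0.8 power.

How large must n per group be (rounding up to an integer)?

Standardized effect: d = |μ_{flipped} − μ_{traditional}| / σ = |75.3 − 77.1| / 6.7 = 0.2687
Set Φ(δ − 1.960) = 0.8; then δ − 1.960 = Φ⁻¹(0.8) = 0.842, giving δ = 2.802.
(For δ > 0 the lower-tail rejection region contributes negligibly to power, so the one-term inversion is standard.)
δ = d·√(n/2) ⇒ n = 2(δ/d)² = 2 × (2.802 / 0.2687)² = 217.49.
Rounding up, n = 218 per group.

n = 218 per group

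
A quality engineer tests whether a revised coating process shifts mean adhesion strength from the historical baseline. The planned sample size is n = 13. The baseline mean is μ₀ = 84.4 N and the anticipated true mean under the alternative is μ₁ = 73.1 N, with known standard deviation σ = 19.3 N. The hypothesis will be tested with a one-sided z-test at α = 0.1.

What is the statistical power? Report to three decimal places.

Standardized effect: d = |μ₁ − μ₀| / σ = |73.1 − 84.4| / 19.3 = 0.5855
Noncentrality parameter: δ = d·√n = 0.5855 × √13 = 2.1110
Critical value for a one-sided test at α = 0.1: z_α = 1.282.
Power = Φ(δ − 1.282) = Φ(0.829) = 0.7966.

Power ≈ 0.797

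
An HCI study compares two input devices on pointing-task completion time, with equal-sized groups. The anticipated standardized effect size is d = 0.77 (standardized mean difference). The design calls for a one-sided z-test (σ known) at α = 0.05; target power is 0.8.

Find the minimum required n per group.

n = 21 per group

Set Φ(δ − 1.645) = 0.8; then δ − 1.645 = Φ⁻¹(0.8) = 0.842, giving δ = 2.486.
δ = d·√(n/2) ⇒ n = 2(δ/d)² = 2 × (2.486 / 0.77)² = 20.86.
Rounding up, n = 21 per group.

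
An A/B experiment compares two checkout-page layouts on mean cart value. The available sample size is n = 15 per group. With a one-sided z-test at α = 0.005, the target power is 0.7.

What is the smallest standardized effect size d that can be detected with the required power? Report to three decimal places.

d ≈ 1.132

Need Φ(δ − 2.576) = 0.7, so δ = 2.576 + 0.524 = 3.100.
δ = d·√(n/2) ⇒ d = δ/√(n/2) = 3.100/√(15/2) = 1.1320.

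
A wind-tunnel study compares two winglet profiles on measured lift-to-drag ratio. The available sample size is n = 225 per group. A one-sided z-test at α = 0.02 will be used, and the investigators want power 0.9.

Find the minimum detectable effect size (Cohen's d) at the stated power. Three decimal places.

d ≈ 0.314

Need Φ(δ − 2.054) = 0.9, so δ = 2.054 + 1.282 = 3.335.
δ = d·√(n/2) ⇒ d = δ/√(n/2) = 3.335/√(225/2) = 0.3145.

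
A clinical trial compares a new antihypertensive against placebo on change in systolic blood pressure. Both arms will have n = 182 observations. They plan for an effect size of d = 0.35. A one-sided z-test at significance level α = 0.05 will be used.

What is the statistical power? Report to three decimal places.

Noncentrality parameter: δ = d·√(n/2) = 0.35 × √(182/2) = 3.3388
Critical value for a one-sided test at α = 0.05: z_α = 1.645.
Power = P(Z > 1.645 − δ) = Φ(1.694) = 0.9549.

Power ≈ 0.955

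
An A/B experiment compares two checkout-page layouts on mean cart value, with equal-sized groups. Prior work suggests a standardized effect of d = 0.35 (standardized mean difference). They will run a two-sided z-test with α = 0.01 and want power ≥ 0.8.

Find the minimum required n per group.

For power 0.8 need Φ(δ − z_{0.005}) = 0.8, so δ = z_{0.005} + z_{0.20} = 2.576 + 0.842 = 3.417.
(For δ > 0 the lower-tail rejection region contributes negligibly to power, so the one-term inversion is standard.)
δ = d·√(n/2) ⇒ n = 2(δ/d)² = 2 × (3.417 / 0.35)² = 190.68.
Rounding up, n = 191 per group.

n = 191 per group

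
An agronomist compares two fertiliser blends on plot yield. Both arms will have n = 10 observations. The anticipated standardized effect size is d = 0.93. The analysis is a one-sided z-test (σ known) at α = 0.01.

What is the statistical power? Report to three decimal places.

Power ≈ 0.403

Noncentrality parameter: δ = d·√(n/2) = 0.93 × √(10/2) = 2.0795
Critical value for a one-sided test at α = 0.01: z_α = 2.326.
Power = Φ(δ − 2.326) = Φ(-0.247) = 0.4025.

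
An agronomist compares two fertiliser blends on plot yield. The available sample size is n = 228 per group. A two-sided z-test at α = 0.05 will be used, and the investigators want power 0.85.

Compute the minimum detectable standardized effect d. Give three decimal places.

Need Φ(δ − 1.960) = 0.85, so δ = 1.960 + 1.036 = 2.996.
(The second rejection-region term Φ(−δ − z_{α/2}) is negligible and dropped.)
δ = d·√(n/2) ⇒ d = δ/√(n/2) = 2.996/√(228/2) = 0.2806.

d ≈ 0.281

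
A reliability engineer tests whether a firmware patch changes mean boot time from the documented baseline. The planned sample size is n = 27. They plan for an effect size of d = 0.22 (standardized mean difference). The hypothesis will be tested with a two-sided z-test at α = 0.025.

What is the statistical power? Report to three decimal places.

Noncentrality parameter: δ = d·√n = 0.22 × √27 = 1.1432
Critical value for a two-sided test at α = 0.025: z_{α/2} = 2.241.
Power = Φ(δ − 2.241) + Φ(−δ − 2.241) = Φ(-1.098) + Φ(-3.385) = 0.1360 + 0.0004 = 0.1364.

Power ≈ 0.136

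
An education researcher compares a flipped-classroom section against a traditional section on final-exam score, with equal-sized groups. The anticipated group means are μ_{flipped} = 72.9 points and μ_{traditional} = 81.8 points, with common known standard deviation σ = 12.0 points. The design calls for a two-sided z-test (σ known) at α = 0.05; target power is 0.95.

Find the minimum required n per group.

Standardized effect: d = |μ_{flipped} − μ_{traditional}| / σ = |72.9 − 81.8| / 12.0 = 0.7417
For power 0.95 need Φ(δ − z_{0.025}) = 0.95, so δ = z_{0.025} + z_{0.05} = 1.960 + 1.645 = 3.605.
(For δ > 0 the lower-tail rejection region contributes negligibly to power, so the one-term inversion is standard.)
δ = d·√(n/2) ⇒ n = 2(δ/d)² = 2 × (3.605 / 0.7417)² = 47.25.
Rounding up, n = 48 per group.

n = 48 per group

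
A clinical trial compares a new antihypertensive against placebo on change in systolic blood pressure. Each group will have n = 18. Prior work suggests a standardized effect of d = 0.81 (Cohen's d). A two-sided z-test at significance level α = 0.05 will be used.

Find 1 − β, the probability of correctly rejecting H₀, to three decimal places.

Power ≈ 0.681

Noncentrality parameter: δ = d·√(n/2) = 0.81 × √(18/2) = 2.4300
Two-sided α = 0.05 → critical value z_{0.025} = 1.960.
Power = Φ(δ − 1.960) + Φ(−δ − 1.960) = Φ(0.470) + Φ(-4.390) = 0.6808 + 0.0000 = 0.6808.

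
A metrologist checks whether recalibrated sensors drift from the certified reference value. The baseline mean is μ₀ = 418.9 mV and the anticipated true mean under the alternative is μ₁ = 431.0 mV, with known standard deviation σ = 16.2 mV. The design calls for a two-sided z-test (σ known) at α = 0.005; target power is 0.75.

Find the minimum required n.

Standardized effect: d = |μ₁ − μ₀| / σ = |431.0 − 418.9| / 16.2 = 0.7469
Set Φ(δ − 2.807) = 0.75; then δ − 2.807 = Φ⁻¹(0.75) = 0.674, giving δ = 3.482.
(For δ > 0 the lower-tail rejection region contributes negligibly to power, so the one-term inversion is standard.)
δ = d·√n ⇒ n = (δ/d)² = (3.482 / 0.7469)² = 21.73.
Round up to the next whole unit.

n = 22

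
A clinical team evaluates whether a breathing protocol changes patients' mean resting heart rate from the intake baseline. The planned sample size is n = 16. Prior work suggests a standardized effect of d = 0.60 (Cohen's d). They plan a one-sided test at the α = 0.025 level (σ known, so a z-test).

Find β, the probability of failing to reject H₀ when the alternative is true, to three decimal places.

β ≈ 0.330

Noncentrality parameter: δ = d·√n = 0.60 × √16 = 2.4000
Critical value for a one-sided test at α = 0.025: z_α = 1.960.
Power = P(Z > 1.960 − δ) = Φ(0.440) = 0.6700.
Type II error: β = 1 − power = 1 − 0.6700 = 0.3300.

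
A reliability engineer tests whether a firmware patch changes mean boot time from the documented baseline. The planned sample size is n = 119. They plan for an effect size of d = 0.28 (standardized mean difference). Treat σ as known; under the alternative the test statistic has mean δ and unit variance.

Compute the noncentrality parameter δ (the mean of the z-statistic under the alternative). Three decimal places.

The noncentrality parameter scales effect size by the design's sample-size factor: δ = d·√n = 0.28 × √119 = 3.0544

δ ≈ 3.054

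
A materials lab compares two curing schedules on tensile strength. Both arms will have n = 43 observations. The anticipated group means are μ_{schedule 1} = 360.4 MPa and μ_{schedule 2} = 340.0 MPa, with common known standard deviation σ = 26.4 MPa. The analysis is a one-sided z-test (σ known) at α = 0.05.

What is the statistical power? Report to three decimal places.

Standardized effect: d = |μ_{schedule 1} − μ_{schedule 2}| / σ = |360.4 − 340.0| / 26.4 = 0.7727
Noncentrality parameter: δ = d·√(n/2) = 0.7727 × √(43/2) = 3.5830
One-sided α = 0.05 → critical value z_{0.05} = 1.645.
Power = Φ(δ − 1.645) = Φ(1.938) = 0.9737.

Power ≈ 0.974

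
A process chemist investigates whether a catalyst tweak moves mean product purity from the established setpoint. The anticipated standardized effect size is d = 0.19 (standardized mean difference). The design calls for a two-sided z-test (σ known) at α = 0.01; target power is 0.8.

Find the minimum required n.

n = 324

For power 0.8 need Φ(δ − z_{0.005}) = 0.8, so δ = z_{0.005} + z_{0.20} = 2.576 + 0.842 = 3.417.
(For δ > 0 the lower-tail rejection region contributes negligibly to power, so the one-term inversion is standard.)
δ = d·√n ⇒ n = (δ/d)² = (3.417 / 0.19)² = 323.52.
Round up to the next whole unit.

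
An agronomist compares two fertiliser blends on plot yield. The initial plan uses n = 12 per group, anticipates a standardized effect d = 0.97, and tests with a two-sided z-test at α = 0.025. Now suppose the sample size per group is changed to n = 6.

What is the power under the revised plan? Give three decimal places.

Power ≈ 0.287

With n = 6 per group: δ = d·√(n/2) = 0.97 × √(6/2) = 1.6801. Critical value z_{0.0125} = 2.241.
Revised power = Φ(δ − 2.241) + Φ(−δ − 2.241) = Φ(-0.561) + Φ(-3.921) = 0.2873 + 0.0000 = 0.2873.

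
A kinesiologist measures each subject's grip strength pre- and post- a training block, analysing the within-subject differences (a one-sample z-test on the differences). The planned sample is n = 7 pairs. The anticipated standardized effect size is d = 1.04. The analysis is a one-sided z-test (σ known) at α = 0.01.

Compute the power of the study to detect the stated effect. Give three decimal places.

Power ≈ 0.665

Noncentrality parameter: δ = d·√n = 1.04 × √7 = 2.7516
One-sided α = 0.01 → critical value z_{0.01} = 2.326.
Power = P(Z > 2.326 − δ) = Φ(0.425) = 0.6647.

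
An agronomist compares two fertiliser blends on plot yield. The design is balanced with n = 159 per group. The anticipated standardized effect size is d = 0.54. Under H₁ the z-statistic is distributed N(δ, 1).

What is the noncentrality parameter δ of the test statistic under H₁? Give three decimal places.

δ ≈ 4.815

The noncentrality parameter scales effect size by the design's sample-size factor: δ = d·√(n/2) = 0.54 × √(159/2) = 4.8148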